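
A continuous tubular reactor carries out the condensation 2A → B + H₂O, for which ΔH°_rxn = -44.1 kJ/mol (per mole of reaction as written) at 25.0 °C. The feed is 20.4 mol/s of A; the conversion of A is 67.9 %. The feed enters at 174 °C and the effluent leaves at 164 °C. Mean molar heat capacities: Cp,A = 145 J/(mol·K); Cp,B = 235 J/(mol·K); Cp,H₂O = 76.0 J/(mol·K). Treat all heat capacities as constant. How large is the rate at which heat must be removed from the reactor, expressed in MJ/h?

Q_out = 1130 MJ/h

Extent of reaction ξ = 0.679 × 20.4 / 2 = 6.9258 mol/s
Reaction term: ξ·ΔH°_rxn = 6.9258 × -44.1 = -305.43 kJ/s
Sensible, feed 174→25 °C: -440.74 kJ/s
Outlet flows (mol/s): A 6.5484, B 6.9258, H₂O 6.9258
Sensible, products 25→164 °C: 431.38 kJ/s
Q = ΔH = -314.79 kJ/s = -314.79 kW
Heat removed = 1133.2 MJ/h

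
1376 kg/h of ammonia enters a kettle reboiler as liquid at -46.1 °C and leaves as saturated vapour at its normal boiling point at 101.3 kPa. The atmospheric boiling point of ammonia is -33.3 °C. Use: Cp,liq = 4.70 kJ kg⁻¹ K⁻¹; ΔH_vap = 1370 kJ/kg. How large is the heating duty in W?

Q = 547000 W

liquid -46.1→-33.3 °C: 60.16 kJ/kg
vaporisation at -33.3 °C: 1370 kJ/kg
Δh = 60.16 + 1370 = 1430.2 kJ/kg
Q = ṁ·Δh = 1376 kg/h × 1430.2 kJ/kg = 1.9679e+06 kJ/h
|Q| = 546.64 kW = 546640 W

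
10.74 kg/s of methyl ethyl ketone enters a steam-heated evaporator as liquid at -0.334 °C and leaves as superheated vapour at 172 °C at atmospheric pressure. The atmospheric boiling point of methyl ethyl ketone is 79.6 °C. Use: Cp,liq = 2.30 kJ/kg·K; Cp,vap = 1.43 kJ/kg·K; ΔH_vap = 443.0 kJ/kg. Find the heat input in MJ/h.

liquid -0.334→79.6 °C: 183.85 kJ/kg
vaporisation at 79.6 °C: 443 kJ/kg
vapour 79.6→172 °C: 132.13 kJ/kg
Δh = 183.85 + 443 + 132.13 = 758.98 kJ/kg
Q = ṁ·Δh = 10.74 kg/s × 758.98 kJ/kg = 8151.4 kJ/s
|Q| = 8151.4 kW = 29345 MJ/h

Q = 29300 MJ/h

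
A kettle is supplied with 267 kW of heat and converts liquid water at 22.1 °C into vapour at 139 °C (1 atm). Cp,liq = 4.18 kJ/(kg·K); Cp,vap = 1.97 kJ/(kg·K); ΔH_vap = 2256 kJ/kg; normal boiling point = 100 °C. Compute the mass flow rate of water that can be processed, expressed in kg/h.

Δh = 4.18×(100−22.1) + 2256 + 1.97×(139−100) = 2658.5 kJ/kg
Q = 267 kW = 267 kJ/s = 961200 kJ/h
ṁ = Q/Δh = 961200 / 2658.5 = 361.56 kg/h

ṁ = 362 kg/h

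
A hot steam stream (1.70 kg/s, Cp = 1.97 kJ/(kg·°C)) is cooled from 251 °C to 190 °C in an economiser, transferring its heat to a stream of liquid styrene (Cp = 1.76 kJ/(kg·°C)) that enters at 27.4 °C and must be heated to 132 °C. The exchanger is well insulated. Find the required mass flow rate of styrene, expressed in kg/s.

Heat released by hot stream: Q = 1.70 × 1.97 × (251 − 190) = 204.29 kJ/s
Energy balance on cold side (adiabatic exchanger): Q = ṁ_c·Cp_c·(T_c,out − T_c,in)
ṁ_c = 204.29 / [1.76 × (132 − 27.4)] = 1.1097 kg/s

ṁ_c = 1.11 kg/s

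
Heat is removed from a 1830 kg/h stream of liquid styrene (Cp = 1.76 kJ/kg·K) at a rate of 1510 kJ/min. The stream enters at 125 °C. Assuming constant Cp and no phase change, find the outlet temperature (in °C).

T_out = 96.9 °C

Q = 1510 kJ/min = 90600 kJ/h
ΔT = Q/(ṁ·Cp) = 90600/(1830×1.76) = 28.13 K
T_out = 125 − 28.13 = 96.87 °C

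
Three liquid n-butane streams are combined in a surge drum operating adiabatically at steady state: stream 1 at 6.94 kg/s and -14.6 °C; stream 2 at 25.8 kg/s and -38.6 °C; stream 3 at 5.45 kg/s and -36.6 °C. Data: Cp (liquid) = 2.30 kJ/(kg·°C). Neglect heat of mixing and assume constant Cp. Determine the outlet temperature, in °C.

Adiabatic, steady state ⇒ Σ ṁᵢCp,ᵢ(T_out − Tᵢ) = 0
T_out = Σ ṁᵢCp,ᵢTᵢ / Σ ṁᵢCp,ᵢ
      = -2982.4 / 87.837 = -33.953 °C

T_out = -34.0 °C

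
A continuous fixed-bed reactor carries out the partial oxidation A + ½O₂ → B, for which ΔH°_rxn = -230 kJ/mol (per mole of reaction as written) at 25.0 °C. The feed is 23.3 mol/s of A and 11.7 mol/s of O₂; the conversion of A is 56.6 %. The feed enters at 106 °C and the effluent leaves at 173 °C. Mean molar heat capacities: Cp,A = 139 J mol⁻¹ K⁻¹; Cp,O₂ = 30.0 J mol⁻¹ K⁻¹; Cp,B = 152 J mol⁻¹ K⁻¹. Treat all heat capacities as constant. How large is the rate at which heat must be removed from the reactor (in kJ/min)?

Q_out = 168000 kJ/min

Extent of reaction ξ = 0.566 × 23.3 = 13.188 mol/s
Reaction term: ξ·ΔH°_rxn = 13.188 × -230 = -3033.2 kJ/s
Sensible, feed 106→25 °C: -290.77 kJ/s
Outlet flows (mol/s): A 10.112, O₂ 5.1061, B 13.188
Sensible, products 25→173 °C: 527.37 kJ/s
Q = ΔH = -2796.6 kJ/s = -2796.6 kW
Heat removed = 167800 kJ/min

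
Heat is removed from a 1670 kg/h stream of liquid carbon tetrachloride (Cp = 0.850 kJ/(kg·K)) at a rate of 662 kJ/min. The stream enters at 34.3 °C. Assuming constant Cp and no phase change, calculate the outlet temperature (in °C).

T_out = 6.32 °C

Q = 662 kJ/min = 39720 kJ/h
ΔT = Q/(ṁ·Cp) = 39720/(1670×0.850) = 27.982 K
T_out = 34.3 − 27.982 = 6.3183 °C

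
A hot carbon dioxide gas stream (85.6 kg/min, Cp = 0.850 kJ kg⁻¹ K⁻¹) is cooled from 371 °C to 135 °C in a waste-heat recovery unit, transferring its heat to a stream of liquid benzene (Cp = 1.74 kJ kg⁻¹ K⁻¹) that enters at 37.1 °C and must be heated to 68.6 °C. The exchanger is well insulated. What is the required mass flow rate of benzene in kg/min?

ṁ_c = 313 kg/min

Heat released by hot stream: Q = 85.6 × 0.850 × (371 − 135) = 17171 kJ/min
Energy balance on cold side (adiabatic exchanger): Q = ṁ_c·Cp_c·(T_c,out − T_c,in)
ṁ_c = 17171 / [1.74 × (68.6 − 37.1)] = 313.29 kg/min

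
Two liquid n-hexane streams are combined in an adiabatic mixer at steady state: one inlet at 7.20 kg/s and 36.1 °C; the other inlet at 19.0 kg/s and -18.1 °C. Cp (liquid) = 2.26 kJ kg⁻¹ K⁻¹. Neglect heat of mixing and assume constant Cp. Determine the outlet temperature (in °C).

T_out = -3.21 °C

Energy balance with Q = 0: Σ ṁᵢCp,ᵢ(T_out − Tᵢ) = 0
T_out = Σ ṁᵢCp,ᵢTᵢ / Σ ṁᵢCp,ᵢ
      = -189.79 / 59.212 = -3.2053 °C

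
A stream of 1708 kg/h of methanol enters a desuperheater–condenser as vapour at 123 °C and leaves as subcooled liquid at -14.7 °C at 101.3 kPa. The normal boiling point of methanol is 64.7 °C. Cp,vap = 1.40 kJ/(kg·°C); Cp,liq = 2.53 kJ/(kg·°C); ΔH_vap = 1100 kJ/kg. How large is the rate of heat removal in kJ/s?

Q_c = 656 kJ/s

vapour 123→64.7 °C: -81.62 kJ/kg
condensation at 64.7 °C: -1100 kJ/kg
liquid 64.7→-14.7 °C: -200.88 kJ/kg
Δh = -81.62 + -1100 + -200.88 = -1382.5 kJ/kg
Q = ṁ·Δh = 1708 kg/h × -1382.5 kJ/kg = -2.3613e+06 kJ/h
|Q| = 655.92 kW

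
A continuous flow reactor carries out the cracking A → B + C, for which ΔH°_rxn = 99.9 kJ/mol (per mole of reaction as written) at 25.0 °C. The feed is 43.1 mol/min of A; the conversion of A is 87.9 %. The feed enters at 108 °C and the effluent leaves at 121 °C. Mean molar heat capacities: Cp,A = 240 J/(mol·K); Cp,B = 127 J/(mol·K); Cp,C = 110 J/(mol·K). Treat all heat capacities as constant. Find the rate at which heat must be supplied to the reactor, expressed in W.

Extent of reaction ξ = 0.879 × 43.1 = 37.885 mol/min
Reaction term: ξ·ΔH°_rxn = 37.885 × 99.9 = 3784.7 kJ/min
Sensible, feed 108→25 °C: -858.55 kJ/min
Outlet flows (mol/min): A 5.2151, B 37.885, C 37.885
Sensible, products 25→121 °C: 982.11 kJ/min
Q = ΔH = 3908.3 kJ/min = 65.138 kW
Heat supplied = 65138 W

Q_in = 65100 W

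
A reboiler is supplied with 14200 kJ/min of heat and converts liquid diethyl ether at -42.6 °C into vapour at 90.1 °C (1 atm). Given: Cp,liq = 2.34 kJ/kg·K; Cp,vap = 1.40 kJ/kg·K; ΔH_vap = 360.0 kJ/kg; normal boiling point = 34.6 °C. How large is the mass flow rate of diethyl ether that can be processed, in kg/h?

Δh = 2.34×(34.6−-42.6) + 360.0 + 1.40×(90.1−34.6) = 618.35 kJ/kg
Q = 14200 kJ/min = 236.67 kJ/s = 852000 kJ/h
ṁ = Q/Δh = 852000 / 618.35 = 1377.9 kg/h

ṁ = 1380 kg/h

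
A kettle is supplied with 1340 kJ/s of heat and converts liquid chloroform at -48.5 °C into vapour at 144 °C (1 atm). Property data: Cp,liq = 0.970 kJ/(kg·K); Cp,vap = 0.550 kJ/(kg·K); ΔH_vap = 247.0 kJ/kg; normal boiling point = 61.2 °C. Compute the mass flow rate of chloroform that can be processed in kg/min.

ṁ = 202 kg/min

Δh = 0.970×(61.2−-48.5) + 247.0 + 0.550×(144−61.2) = 398.95 kJ/kg
Q = 1340 kJ/s = 1340 kJ/s = 80400 kJ/min
ṁ = Q/Δh = 80400 / 398.95 = 201.53 kg/min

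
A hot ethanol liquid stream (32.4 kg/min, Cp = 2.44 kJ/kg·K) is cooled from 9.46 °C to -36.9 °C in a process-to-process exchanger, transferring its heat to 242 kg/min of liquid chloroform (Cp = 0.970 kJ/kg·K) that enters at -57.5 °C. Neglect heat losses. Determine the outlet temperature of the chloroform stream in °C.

Heat released by hot stream: Q = 32.4 × 2.44 × (9.46 − -36.9) = 3665 kJ/min
Energy balance on cold side (adiabatic exchanger): Q = ṁ_c·Cp_c·(T_c,out − T_c,in)
T_c,out = -57.5 + 3665/(242 × 0.970) = -41.887 °C

T_c,out = -41.9 °C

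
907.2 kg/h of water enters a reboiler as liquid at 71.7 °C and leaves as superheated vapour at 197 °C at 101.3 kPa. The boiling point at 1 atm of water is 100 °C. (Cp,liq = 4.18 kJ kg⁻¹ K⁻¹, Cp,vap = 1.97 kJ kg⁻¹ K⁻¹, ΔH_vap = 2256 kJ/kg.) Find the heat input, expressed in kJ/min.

Q = 38800 kJ/min

liquid 71.7→100 °C: 118.29 kJ/kg
vaporisation at 100 °C: 2256 kJ/kg
vapour 100→197 °C: 191.09 kJ/kg
Δh = 118.29 + 2256 + 191.09 = 2565.4 kJ/kg
Q = ṁ·Δh = 907.2 kg/h × 2565.4 kJ/kg = 2.3273e+06 kJ/h
|Q| = 646.48 kW = 38789 kJ/min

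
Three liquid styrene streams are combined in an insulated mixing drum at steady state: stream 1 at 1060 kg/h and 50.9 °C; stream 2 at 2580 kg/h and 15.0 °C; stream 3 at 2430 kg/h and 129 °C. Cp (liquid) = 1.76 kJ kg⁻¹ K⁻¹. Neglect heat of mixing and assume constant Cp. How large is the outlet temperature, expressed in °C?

T_out = 66.9 °C

Energy balance with Q = 0: Σ ṁᵢCp,ᵢ(T_out − Tᵢ) = 0
Σ ṁᵢCp,ᵢTᵢ = 1060×1.76×50.9 + 2580×1.76×15.0 + 2430×1.76×129 = 714780
Σ ṁᵢCp,ᵢ = 1060×1.76 + 2580×1.76 + 2430×1.76 = 10683
T_out = 714780 / 10683 = 66.907 °C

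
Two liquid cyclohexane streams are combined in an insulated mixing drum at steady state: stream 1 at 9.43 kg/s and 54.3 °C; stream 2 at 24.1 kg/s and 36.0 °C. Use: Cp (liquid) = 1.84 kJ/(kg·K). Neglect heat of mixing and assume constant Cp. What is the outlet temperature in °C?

Adiabatic, steady state ⇒ Σ ṁᵢCp,ᵢ(T_out − Tᵢ) = 0
T_out = Σ ṁᵢCp,ᵢTᵢ / Σ ṁᵢCp,ᵢ
      = 2538.6 / 61.695 = 41.147 °C

T_out = 41.1 °C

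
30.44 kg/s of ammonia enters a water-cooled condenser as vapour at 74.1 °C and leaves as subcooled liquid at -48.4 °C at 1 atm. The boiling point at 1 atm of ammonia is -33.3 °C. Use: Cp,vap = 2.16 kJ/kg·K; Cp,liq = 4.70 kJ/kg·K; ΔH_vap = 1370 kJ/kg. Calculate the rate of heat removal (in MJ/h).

Q_c = 183000 MJ/h

vapour 74.1→-33.3 °C: -231.98 kJ/kg
condensation at -33.3 °C: -1370 kJ/kg
liquid -33.3→-48.4 °C: -70.97 kJ/kg
Δh = -231.98 + -1370 + -70.97 = -1673 kJ/kg
Q = ṁ·Δh = 30.44 kg/s × -1673 kJ/kg = -50925 kJ/s
|Q| = 50925 kW = 183330 MJ/h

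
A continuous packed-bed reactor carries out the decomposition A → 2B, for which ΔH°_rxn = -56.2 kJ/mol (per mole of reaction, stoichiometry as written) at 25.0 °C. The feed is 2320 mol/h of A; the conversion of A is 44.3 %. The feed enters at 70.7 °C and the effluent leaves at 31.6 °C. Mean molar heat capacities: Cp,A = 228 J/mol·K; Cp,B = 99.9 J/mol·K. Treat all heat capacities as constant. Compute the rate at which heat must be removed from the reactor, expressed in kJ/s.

Q_out = 21.8 kJ/s

Extent of reaction ξ = 0.443 × 2320 = 1027.8 mol/h
Reaction term: ξ·ΔH°_rxn = 1027.8 × -56.2 = -57760 kJ/h
Sensible, feed 70.7→25 °C: -24173 kJ/h
Outlet flows (mol/h): A 1292.2, B 2055.5
Sensible, products 25→31.6 °C: 3299.8 kJ/h
Q = ΔH = -78634 kJ/h = -21.843 kW
Heat removed = 21.843 kJ/s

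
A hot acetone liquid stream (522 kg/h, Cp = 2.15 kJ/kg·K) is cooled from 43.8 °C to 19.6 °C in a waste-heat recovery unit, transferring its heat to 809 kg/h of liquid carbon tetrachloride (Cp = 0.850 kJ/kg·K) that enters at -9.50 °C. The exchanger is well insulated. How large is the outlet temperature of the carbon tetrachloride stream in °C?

T_c,out = 30.0 °C

Heat released by hot stream: Q = 522 × 2.15 × (43.8 − 19.6) = 27160 kJ/h
Energy balance on cold side (adiabatic exchanger): Q = ṁ_c·Cp_c·(T_c,out − T_c,in)
T_c,out = -9.50 + 27160/(809 × 0.850) = 29.996 °C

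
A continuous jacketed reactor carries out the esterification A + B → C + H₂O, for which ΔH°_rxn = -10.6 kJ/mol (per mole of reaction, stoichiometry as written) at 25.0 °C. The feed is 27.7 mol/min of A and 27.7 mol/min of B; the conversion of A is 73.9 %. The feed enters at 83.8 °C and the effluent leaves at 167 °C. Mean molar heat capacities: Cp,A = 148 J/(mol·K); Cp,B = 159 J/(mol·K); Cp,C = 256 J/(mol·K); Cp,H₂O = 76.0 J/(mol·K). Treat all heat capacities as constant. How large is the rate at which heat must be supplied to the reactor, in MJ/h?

Extent of reaction ξ = 0.739 × 27.7 = 20.47 mol/min
Reaction term: ξ·ΔH°_rxn = 20.47 × -10.6 = -216.99 kJ/min
Sensible, feed 83.8→25 °C: -500.03 kJ/min
Outlet flows (mol/min): A 7.2297, B 7.2297, C 20.47, H₂O 20.47
Sensible, products 25→167 °C: 1280.2 kJ/min
Q = ΔH = 563.21 kJ/min = 9.3868 kW
Heat supplied = 33.793 MJ/h

Q_in = 33.8 MJ/h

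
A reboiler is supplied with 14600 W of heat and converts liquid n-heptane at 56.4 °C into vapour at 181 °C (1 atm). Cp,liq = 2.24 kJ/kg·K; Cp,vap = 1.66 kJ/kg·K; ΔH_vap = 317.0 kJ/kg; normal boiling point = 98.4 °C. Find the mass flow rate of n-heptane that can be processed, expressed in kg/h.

ṁ = 95.9 kg/h

Δh = 2.24×(98.4−56.4) + 317.0 + 1.66×(181−98.4) = 548.2 kJ/kg
Q = 14600 W = 14.6 kJ/s = 52560 kJ/h
ṁ = Q/Δh = 52560 / 548.2 = 95.878 kg/h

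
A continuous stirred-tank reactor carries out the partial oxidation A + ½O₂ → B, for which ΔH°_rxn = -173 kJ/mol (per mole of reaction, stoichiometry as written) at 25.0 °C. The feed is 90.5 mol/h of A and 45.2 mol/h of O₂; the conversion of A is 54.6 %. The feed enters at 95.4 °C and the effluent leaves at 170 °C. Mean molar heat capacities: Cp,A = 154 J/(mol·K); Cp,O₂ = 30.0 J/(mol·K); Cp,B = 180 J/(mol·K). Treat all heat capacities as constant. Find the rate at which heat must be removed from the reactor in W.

Extent of reaction ξ = 0.546 × 90.5 = 49.413 mol/h
Reaction term: ξ·ΔH°_rxn = 49.413 × -173 = -8548.4 kJ/h
Sensible, feed 95.4→25 °C: -1076.6 kJ/h
Outlet flows (mol/h): A 41.087, O₂ 20.494, B 49.413
Sensible, products 25→170 °C: 2296.3 kJ/h
Q = ΔH = -7328.8 kJ/h = -2.0358 kW
Heat removed = 2035.8 W

Q_out = 2040 W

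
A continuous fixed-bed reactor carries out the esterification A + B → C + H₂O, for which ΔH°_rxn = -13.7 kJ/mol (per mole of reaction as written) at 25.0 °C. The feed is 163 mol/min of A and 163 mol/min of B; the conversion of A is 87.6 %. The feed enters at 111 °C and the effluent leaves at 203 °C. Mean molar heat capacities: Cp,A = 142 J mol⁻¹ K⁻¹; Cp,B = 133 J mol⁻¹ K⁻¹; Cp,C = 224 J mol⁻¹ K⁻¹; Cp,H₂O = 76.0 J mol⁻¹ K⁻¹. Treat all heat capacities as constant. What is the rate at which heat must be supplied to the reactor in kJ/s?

Extent of reaction ξ = 0.876 × 163 = 142.79 mol/min
Reaction term: ξ·ΔH°_rxn = 142.79 × -13.7 = -1956.2 kJ/min
Sensible, feed 111→25 °C: -3854.9 kJ/min
Outlet flows (mol/min): A 20.212, B 20.212, C 142.79, H₂O 142.79
Sensible, products 25→203 °C: 8614.3 kJ/min
Q = ΔH = 2803.1 kJ/min = 46.719 kW
Heat supplied = 46.719 kJ/s

Q_in = 46.7 kJ/s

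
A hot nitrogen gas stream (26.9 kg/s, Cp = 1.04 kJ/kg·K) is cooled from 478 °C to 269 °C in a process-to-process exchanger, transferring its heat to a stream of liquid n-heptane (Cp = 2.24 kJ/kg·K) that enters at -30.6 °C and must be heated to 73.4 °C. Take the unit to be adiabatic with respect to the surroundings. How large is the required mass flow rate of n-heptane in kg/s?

Heat released by hot stream: Q = 26.9 × 1.04 × (478 − 269) = 5847 kJ/s
Energy balance on cold side (adiabatic exchanger): Q = ṁ_c·Cp_c·(T_c,out − T_c,in)
ṁ_c = 5847 / [2.24 × (73.4 − -30.6)] = 25.099 kg/s

ṁ_c = 25.1 kg/s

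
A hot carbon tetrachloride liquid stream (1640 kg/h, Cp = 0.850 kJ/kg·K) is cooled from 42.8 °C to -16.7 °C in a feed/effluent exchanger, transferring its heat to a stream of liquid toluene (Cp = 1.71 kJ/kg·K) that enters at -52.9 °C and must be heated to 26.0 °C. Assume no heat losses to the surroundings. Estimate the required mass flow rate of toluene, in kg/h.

Heat released by hot stream: Q = 1640 × 0.850 × (42.8 − -16.7) = 82943 kJ/h
Energy balance on cold side (adiabatic exchanger): Q = ṁ_c·Cp_c·(T_c,out − T_c,in)
ṁ_c = 82943 / [1.71 × (26.0 − -52.9)] = 614.76 kg/h

ṁ_c = 615 kg/h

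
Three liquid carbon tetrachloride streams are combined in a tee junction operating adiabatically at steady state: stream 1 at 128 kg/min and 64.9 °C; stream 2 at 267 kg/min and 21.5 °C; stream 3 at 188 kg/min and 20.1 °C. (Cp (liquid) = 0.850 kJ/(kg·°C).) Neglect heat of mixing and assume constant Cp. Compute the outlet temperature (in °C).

No heat crosses the boundary, so H_out = H_in.
Σ ṁᵢCp,ᵢTᵢ = 128×0.850×64.9 + 267×0.850×21.5 + 188×0.850×20.1 = 15153
Σ ṁᵢCp,ᵢ = 128×0.850 + 267×0.850 + 188×0.850 = 495.55
T_out = 15153 / 495.55 = 30.577 °C

T_out = 30.6 °C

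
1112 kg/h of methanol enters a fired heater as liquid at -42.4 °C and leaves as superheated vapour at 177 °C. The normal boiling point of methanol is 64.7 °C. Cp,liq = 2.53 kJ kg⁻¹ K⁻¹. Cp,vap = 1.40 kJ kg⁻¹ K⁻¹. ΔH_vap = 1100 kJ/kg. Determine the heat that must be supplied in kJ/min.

Q = 28300 kJ/min

liquid -42.4→64.7 °C: 270.96 kJ/kg
vaporisation at 64.7 °C: 1100 kJ/kg
vapour 64.7→177 °C: 157.22 kJ/kg
Δh = 270.96 + 1100 + 157.22 = 1528.2 kJ/kg
Q = ṁ·Δh = 1112 kg/h × 1528.2 kJ/kg = 1.6993e+06 kJ/h
|Q| = 472.04 kW = 28322 kJ/min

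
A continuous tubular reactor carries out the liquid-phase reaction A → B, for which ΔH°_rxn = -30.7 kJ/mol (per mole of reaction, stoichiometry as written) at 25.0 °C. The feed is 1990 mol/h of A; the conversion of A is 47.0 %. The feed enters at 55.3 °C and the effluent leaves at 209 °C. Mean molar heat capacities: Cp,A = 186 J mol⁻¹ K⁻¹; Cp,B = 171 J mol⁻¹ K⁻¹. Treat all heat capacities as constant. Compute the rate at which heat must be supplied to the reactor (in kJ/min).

Extent of reaction ξ = 0.470 × 1990 = 935.3 mol/h
Reaction term: ξ·ΔH°_rxn = 935.3 × -30.7 = -28714 kJ/h
Sensible, feed 55.3→25 °C: -11215 kJ/h
Outlet flows (mol/h): A 1054.7, B 935.3
Sensible, products 25→209 °C: 65524 kJ/h
Q = ΔH = 25595 kJ/h = 7.1098 kW
Heat supplied = 426.59 kJ/min

Q_in = 427 kJ/min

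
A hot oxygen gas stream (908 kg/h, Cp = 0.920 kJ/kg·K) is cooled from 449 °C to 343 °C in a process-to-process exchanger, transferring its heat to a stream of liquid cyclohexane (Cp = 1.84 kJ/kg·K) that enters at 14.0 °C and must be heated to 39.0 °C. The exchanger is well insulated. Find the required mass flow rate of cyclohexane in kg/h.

Heat released by hot stream: Q = 908 × 0.920 × (449 − 343) = 88548 kJ/h
Energy balance on cold side (adiabatic exchanger): Q = ṁ_c·Cp_c·(T_c,out − T_c,in)
ṁ_c = 88548 / [1.84 × (39.0 − 14.0)] = 1925 kg/h

ṁ_c = 1920 kg/h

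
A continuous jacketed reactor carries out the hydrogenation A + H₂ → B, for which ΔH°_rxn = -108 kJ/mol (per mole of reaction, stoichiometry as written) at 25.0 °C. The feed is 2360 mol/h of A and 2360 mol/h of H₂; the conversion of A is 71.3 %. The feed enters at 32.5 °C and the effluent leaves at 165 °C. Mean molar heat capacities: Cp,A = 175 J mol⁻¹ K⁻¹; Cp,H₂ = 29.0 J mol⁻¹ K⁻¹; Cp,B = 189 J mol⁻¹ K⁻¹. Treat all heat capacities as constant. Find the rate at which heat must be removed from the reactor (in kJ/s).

Q_out = 33.7 kJ/s

Extent of reaction ξ = 0.713 × 2360 = 1682.7 mol/h
Reaction term: ξ·ΔH°_rxn = 1682.7 × -108 = -181730 kJ/h
Sensible, feed 32.5→25 °C: -3610.8 kJ/h
Outlet flows (mol/h): A 677.32, H₂ 677.32, B 1682.7
Sensible, products 25→165 °C: 63868 kJ/h
Q = ΔH = -121470 kJ/h = -33.742 kW
Heat removed = 33.742 kJ/s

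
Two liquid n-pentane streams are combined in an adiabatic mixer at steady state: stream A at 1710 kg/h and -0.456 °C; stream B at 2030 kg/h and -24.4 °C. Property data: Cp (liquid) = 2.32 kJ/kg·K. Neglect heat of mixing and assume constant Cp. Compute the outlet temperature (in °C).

T_out = -13.5 °C

No heat crosses the boundary, so H_out = H_in.
T_out = Σ ṁᵢCp,ᵢTᵢ / Σ ṁᵢCp,ᵢ
      = -116720 / 8676.8 = -13.452 °C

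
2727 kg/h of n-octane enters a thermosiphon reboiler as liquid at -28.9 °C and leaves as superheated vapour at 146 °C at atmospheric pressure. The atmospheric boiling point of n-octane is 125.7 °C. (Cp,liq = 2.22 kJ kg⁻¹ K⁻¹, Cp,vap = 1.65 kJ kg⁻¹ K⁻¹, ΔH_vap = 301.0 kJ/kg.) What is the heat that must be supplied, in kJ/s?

liquid -28.9→125.7 °C: 343.21 kJ/kg
vaporisation at 125.7 °C: 301 kJ/kg
vapour 125.7→146 °C: 33.495 kJ/kg
Δh = 343.21 + 301 + 33.495 = 677.71 kJ/kg
Q = ṁ·Δh = 2727 kg/h × 677.71 kJ/kg = 1.8481e+06 kJ/h
|Q| = 513.36 kW

Q = 513 kJ/s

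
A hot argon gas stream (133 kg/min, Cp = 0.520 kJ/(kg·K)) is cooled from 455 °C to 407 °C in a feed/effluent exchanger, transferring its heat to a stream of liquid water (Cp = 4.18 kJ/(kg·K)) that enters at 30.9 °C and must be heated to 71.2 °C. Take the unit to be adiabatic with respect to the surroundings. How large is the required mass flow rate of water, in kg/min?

Heat released by hot stream: Q = 133 × 0.520 × (455 − 407) = 3319.7 kJ/min
Energy balance on cold side (adiabatic exchanger): Q = ṁ_c·Cp_c·(T_c,out − T_c,in)
ṁ_c = 3319.7 / [4.18 × (71.2 − 30.9)] = 19.707 kg/min

ṁ_c = 19.7 kg/min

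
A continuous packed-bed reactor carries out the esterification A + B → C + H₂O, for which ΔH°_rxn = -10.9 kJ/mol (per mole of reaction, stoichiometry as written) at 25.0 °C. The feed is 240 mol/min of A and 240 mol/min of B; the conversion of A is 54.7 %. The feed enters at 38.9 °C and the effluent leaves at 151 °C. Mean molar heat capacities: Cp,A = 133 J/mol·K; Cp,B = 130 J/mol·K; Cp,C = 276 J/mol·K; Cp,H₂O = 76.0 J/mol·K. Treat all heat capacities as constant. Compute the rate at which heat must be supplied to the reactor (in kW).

Extent of reaction ξ = 0.547 × 240 = 131.28 mol/min
Reaction term: ξ·ΔH°_rxn = 131.28 × -10.9 = -1431 kJ/min
Sensible, feed 38.9→25 °C: -877.37 kJ/min
Outlet flows (mol/min): A 108.72, B 108.72, C 131.28, H₂O 131.28
Sensible, products 25→151 °C: 9425.3 kJ/min
Q = ΔH = 7117 kJ/min = 118.62 kW
Heat supplied = 118.62 kW

Q_in = 119 kW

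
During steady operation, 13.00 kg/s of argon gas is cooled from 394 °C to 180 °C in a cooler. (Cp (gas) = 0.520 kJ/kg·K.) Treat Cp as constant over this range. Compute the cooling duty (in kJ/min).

Q_c = 86800 kJ/min

Q = ṁ·Cp·ΔT = 13.00 × 0.520 × (180 − 394) = -1446.6 kJ/s
Cooling duty = 86798 kJ/min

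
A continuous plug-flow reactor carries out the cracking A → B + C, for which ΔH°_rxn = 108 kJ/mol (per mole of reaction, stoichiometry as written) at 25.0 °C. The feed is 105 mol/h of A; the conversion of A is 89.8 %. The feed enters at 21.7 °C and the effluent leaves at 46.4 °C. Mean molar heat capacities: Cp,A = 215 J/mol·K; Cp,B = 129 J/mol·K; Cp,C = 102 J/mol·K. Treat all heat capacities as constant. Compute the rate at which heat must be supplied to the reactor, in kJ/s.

Extent of reaction ξ = 0.898 × 105 = 94.29 mol/h
Reaction term: ξ·ΔH°_rxn = 94.29 × 108 = 10183 kJ/h
Sensible, feed 21.7→25 °C: 74.498 kJ/h
Outlet flows (mol/h): A 10.71, B 94.29, C 94.29
Sensible, products 25→46.4 °C: 515.39 kJ/h
Q = ΔH = 10773 kJ/h = 2.9926 kW
Heat supplied = 2.9926 kJ/s

Q_in = 2.99 kJ/s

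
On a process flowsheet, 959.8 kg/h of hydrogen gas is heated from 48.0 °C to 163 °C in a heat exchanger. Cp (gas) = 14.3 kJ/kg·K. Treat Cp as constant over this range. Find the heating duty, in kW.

Q = ṁ·Cp·ΔT = 959.8 × 14.3 × (163 − 48.0) = 1.5784e+06 kJ/h
Converting: 1.5784e+06 / 3600 s = 438.44 kW

Q = 438 kW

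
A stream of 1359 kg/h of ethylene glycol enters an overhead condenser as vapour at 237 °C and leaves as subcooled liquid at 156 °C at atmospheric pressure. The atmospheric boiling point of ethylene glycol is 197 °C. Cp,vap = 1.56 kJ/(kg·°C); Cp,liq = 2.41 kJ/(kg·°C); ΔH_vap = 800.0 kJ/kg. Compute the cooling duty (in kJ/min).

Q_c = 21800 kJ/min

vapour 237→197 °C: -62.4 kJ/kg
condensation at 197 °C: -800 kJ/kg
liquid 197→156 °C: -98.81 kJ/kg
Δh = -62.4 + -800 + -98.81 = -961.21 kJ/kg
Q = ṁ·Δh = 1359 kg/h × -961.21 kJ/kg = -1.3063e+06 kJ/h
|Q| = 362.86 kW = 21771 kJ/min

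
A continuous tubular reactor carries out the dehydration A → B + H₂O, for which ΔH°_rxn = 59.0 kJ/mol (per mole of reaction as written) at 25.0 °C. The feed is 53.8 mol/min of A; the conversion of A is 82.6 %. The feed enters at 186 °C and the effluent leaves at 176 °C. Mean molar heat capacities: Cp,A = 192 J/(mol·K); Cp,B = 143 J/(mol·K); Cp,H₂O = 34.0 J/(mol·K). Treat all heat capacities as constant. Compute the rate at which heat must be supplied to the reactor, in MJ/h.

Q_in = 145 MJ/h

Extent of reaction ξ = 0.826 × 53.8 = 44.439 mol/min
Reaction term: ξ·ΔH°_rxn = 44.439 × 59.0 = 2621.9 kJ/min
Sensible, feed 186→25 °C: -1663.1 kJ/min
Outlet flows (mol/min): A 9.3612, B 44.439, H₂O 44.439
Sensible, products 25→176 °C: 1459.1 kJ/min
Q = ΔH = 2417.9 kJ/min = 40.299 kW
Heat supplied = 145.08 MJ/h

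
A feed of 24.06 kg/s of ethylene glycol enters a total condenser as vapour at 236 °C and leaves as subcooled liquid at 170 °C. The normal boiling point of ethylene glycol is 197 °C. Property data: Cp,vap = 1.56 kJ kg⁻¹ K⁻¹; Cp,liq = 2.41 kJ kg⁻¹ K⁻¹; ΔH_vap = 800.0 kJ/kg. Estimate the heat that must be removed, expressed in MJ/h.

vapour 236→197 °C: -60.84 kJ/kg
condensation at 197 °C: -800 kJ/kg
liquid 197→170 °C: -65.07 kJ/kg
Δh = -60.84 + -800 + -65.07 = -925.91 kJ/kg
Q = ṁ·Δh = 24.06 kg/s × -925.91 kJ/kg = -22277 kJ/s
|Q| = 22277 kW = 80199 MJ/h

Q_c = 80200 MJ/h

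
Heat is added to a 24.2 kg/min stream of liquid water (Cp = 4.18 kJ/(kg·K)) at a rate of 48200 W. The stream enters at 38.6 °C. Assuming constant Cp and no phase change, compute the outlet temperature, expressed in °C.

Q = 48200 W = 2892 kJ/min
ΔT = Q/(ṁ·Cp) = 2892/(24.2×4.18) = 28.59 K
T_out = 38.6 + 28.59 = 67.19 °C

T_out = 67.2 °C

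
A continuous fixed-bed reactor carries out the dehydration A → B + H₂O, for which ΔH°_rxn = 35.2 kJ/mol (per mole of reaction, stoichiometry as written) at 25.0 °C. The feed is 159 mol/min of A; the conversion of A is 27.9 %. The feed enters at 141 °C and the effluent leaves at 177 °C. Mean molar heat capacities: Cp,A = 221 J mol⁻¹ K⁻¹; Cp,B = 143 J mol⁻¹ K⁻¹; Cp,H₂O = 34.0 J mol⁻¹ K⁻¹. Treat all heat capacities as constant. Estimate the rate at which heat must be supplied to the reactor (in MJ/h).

Extent of reaction ξ = 0.279 × 159 = 44.361 mol/min
Reaction term: ξ·ΔH°_rxn = 44.361 × 35.2 = 1561.5 kJ/min
Sensible, feed 141→25 °C: -4076.1 kJ/min
Outlet flows (mol/min): A 114.64, B 44.361, H₂O 44.361
Sensible, products 25→177 °C: 5044.4 kJ/min
Q = ΔH = 2529.8 kJ/min = 42.164 kW
Heat supplied = 151.79 MJ/h

Q_in = 152 MJ/h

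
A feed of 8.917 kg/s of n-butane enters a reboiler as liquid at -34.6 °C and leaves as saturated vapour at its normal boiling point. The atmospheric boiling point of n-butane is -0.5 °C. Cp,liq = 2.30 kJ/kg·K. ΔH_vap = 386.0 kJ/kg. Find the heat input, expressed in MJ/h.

Q = 14900 MJ/h

liquid -34.6→-0.5 °C: 78.43 kJ/kg
vaporisation at -0.5 °C: 386 kJ/kg
Δh = 78.43 + 386 = 464.43 kJ/kg
Q = ṁ·Δh = 8.917 kg/s × 464.43 kJ/kg = 4141.3 kJ/s
|Q| = 4141.3 kW = 14909 MJ/h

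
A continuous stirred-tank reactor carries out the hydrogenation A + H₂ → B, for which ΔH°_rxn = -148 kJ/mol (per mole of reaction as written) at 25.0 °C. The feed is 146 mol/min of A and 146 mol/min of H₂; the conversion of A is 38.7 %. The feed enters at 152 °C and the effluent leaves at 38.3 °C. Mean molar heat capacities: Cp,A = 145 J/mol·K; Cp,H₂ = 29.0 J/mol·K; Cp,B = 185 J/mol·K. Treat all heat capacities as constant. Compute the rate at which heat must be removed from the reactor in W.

Extent of reaction ξ = 0.387 × 146 = 56.502 mol/min
Reaction term: ξ·ΔH°_rxn = 56.502 × -148 = -8362.3 kJ/min
Sensible, feed 152→25 °C: -3226.3 kJ/min
Outlet flows (mol/min): A 89.498, H₂ 89.498, B 56.502
Sensible, products 25→38.3 °C: 346.14 kJ/min
Q = ΔH = -11242 kJ/min = -187.37 kW
Heat removed = 187370 W

Q_out = 187000 W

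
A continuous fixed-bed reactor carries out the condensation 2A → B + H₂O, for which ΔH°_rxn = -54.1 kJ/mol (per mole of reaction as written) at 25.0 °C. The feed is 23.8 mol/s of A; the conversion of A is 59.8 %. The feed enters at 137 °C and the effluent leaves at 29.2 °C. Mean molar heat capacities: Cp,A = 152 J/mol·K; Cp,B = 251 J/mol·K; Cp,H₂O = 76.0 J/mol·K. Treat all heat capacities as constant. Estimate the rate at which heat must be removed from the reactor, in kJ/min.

Extent of reaction ξ = 0.598 × 23.8 / 2 = 7.1162 mol/s
Reaction term: ξ·ΔH°_rxn = 7.1162 × -54.1 = -384.99 kJ/s
Sensible, feed 137→25 °C: -405.17 kJ/s
Outlet flows (mol/s): A 9.5676, B 7.1162, H₂O 7.1162
Sensible, products 25→29.2 °C: 15.881 kJ/s
Q = ΔH = -774.28 kJ/s = -774.28 kW
Heat removed = 46457 kJ/min

Q_out = 46500 kJ/min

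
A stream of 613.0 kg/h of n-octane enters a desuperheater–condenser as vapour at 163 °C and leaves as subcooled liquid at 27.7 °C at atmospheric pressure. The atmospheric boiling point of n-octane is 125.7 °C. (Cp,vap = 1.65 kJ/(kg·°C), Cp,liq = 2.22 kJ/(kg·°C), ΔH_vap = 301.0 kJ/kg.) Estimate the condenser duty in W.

Q_c = 98800 W

vapour 163→125.7 °C: -61.545 kJ/kg
condensation at 125.7 °C: -301 kJ/kg
liquid 125.7→27.7 °C: -217.56 kJ/kg
Δh = -61.545 + -301 + -217.56 = -580.11 kJ/kg
Q = ṁ·Δh = 613.0 kg/h × -580.11 kJ/kg = -355600 kJ/h
|Q| = 98.779 kW = 98779 W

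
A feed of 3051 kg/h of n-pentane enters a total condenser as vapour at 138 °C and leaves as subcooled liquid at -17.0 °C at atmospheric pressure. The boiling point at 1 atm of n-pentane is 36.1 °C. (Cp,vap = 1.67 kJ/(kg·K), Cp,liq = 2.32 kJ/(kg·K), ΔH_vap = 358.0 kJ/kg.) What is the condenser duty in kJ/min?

vapour 138→36.1 °C: -170.17 kJ/kg
condensation at 36.1 °C: -358 kJ/kg
liquid 36.1→-17.0 °C: -123.19 kJ/kg
Δh = -170.17 + -358 + -123.19 = -651.37 kJ/kg
Q = ṁ·Δh = 3051 kg/h × -651.37 kJ/kg = -1.9873e+06 kJ/h
|Q| = 552.03 kW = 33122 kJ/min

Q_c = 33100 kJ/min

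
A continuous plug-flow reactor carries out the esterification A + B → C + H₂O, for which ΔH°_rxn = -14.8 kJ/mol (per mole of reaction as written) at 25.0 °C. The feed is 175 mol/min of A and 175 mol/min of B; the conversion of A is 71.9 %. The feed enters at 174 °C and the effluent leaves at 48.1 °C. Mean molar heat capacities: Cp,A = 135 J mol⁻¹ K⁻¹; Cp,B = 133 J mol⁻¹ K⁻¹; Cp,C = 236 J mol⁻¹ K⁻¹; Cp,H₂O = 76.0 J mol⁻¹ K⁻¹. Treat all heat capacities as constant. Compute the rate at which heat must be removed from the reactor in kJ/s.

Extent of reaction ξ = 0.719 × 175 = 125.82 mol/min
Reaction term: ξ·ΔH°_rxn = 125.82 × -14.8 = -1862.2 kJ/min
Sensible, feed 174→25 °C: -6988.1 kJ/min
Outlet flows (mol/min): A 49.175, B 49.175, C 125.82, H₂O 125.82
Sensible, products 25→48.1 °C: 1211.3 kJ/min
Q = ΔH = -7639 kJ/min = -127.32 kW
Heat removed = 127.32 kJ/s

Q_out = 127 kJ/s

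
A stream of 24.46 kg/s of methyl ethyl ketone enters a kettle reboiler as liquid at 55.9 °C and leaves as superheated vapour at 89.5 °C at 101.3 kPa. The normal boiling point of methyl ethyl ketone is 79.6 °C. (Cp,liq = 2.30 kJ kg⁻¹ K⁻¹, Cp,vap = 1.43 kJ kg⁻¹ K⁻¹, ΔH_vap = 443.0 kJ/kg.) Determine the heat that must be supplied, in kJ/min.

Q = 751000 kJ/min

liquid 55.9→79.6 °C: 54.51 kJ/kg
vaporisation at 79.6 °C: 443 kJ/kg
vapour 79.6→89.5 °C: 14.157 kJ/kg
Δh = 54.51 + 443 + 14.157 = 511.67 kJ/kg
Q = ṁ·Δh = 24.46 kg/s × 511.67 kJ/kg = 12515 kJ/s
|Q| = 12515 kW = 750920 kJ/min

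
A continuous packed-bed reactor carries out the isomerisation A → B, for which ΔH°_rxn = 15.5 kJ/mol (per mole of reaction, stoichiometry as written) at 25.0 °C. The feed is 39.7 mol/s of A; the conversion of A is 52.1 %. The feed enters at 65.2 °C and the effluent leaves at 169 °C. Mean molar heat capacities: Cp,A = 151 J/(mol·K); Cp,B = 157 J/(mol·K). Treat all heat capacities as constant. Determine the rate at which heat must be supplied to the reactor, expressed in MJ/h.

Q_in = 3460 MJ/h

Extent of reaction ξ = 0.521 × 39.7 = 20.684 mol/s
Reaction term: ξ·ΔH°_rxn = 20.684 × 15.5 = 320.6 kJ/s
Sensible, feed 65.2→25 °C: -240.99 kJ/s
Outlet flows (mol/s): A 19.016, B 20.684
Sensible, products 25→169 °C: 881.11 kJ/s
Q = ΔH = 960.72 kJ/s = 960.72 kW
Heat supplied = 3458.6 MJ/h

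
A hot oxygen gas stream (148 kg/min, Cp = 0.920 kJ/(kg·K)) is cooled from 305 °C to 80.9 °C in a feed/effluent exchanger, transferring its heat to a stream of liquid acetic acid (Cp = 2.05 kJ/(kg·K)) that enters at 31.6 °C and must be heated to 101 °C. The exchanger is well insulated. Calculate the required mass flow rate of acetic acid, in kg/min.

ṁ_c = 214 kg/min

Heat released by hot stream: Q = 148 × 0.920 × (305 − 80.9) = 30513 kJ/min
Energy balance on cold side (adiabatic exchanger): Q = ṁ_c·Cp_c·(T_c,out − T_c,in)
ṁ_c = 30513 / [2.05 × (101 − 31.6)] = 214.48 kg/min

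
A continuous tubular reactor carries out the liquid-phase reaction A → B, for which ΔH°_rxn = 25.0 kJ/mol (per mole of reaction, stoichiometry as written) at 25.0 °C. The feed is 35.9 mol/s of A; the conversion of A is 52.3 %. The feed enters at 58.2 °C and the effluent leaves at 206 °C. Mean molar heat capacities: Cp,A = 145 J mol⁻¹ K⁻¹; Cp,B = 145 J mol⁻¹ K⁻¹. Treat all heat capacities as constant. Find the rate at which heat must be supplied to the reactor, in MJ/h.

Extent of reaction ξ = 0.523 × 35.9 = 18.776 mol/s
Reaction term: ξ·ΔH°_rxn = 18.776 × 25.0 = 469.39 kJ/s
Sensible, feed 58.2→25 °C: -172.82 kJ/s
Outlet flows (mol/s): A 17.124, B 18.776
Sensible, products 25→206 °C: 942.2 kJ/s
Q = ΔH = 1238.8 kJ/s = 1238.8 kW
Heat supplied = 4459.6 MJ/h

Q_in = 4460 MJ/h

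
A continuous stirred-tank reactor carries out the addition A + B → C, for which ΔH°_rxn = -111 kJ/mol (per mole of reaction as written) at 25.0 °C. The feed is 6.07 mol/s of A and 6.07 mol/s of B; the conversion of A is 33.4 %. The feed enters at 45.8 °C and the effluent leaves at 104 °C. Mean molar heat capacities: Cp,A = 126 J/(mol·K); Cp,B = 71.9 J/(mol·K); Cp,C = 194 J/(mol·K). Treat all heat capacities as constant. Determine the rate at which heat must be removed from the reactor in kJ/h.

Extent of reaction ξ = 0.334 × 6.07 = 2.0274 mol/s
Reaction term: ξ·ΔH°_rxn = 2.0274 × -111 = -225.04 kJ/s
Sensible, feed 45.8→25 °C: -24.986 kJ/s
Outlet flows (mol/s): A 4.0426, B 4.0426, C 2.0274
Sensible, products 25→104 °C: 94.274 kJ/s
Q = ΔH = -155.75 kJ/s = -155.75 kW
Heat removed = 560700 kJ/h

Q_out = 561000 kJ/h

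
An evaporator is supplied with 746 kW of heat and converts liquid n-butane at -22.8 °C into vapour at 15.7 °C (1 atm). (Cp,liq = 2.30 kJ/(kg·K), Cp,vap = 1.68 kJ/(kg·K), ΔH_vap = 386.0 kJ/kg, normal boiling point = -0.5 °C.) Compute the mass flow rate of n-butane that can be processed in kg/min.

Δh = 2.30×(-0.5−-22.8) + 386.0 + 1.68×(15.7−-0.5) = 464.51 kJ/kg
Q = 746 kW = 746 kJ/s = 44760 kJ/min
ṁ = Q/Δh = 44760 / 464.51 = 96.36 kg/min

ṁ = 96.4 kg/min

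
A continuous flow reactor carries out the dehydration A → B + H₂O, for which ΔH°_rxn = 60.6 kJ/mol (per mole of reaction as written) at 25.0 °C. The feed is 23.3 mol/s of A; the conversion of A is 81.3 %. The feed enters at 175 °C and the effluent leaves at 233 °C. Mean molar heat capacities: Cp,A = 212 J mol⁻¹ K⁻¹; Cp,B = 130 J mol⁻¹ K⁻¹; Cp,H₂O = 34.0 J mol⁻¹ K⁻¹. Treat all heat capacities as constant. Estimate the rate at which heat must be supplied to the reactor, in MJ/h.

Q_in = 4480 MJ/h

Extent of reaction ξ = 0.813 × 23.3 = 18.943 mol/s
Reaction term: ξ·ΔH°_rxn = 18.943 × 60.6 = 1147.9 kJ/s
Sensible, feed 175→25 °C: -740.94 kJ/s
Outlet flows (mol/s): A 4.3571, B 18.943, H₂O 18.943
Sensible, products 25→233 °C: 838.31 kJ/s
Q = ΔH = 1245.3 kJ/s = 1245.3 kW
Heat supplied = 4483.1 MJ/h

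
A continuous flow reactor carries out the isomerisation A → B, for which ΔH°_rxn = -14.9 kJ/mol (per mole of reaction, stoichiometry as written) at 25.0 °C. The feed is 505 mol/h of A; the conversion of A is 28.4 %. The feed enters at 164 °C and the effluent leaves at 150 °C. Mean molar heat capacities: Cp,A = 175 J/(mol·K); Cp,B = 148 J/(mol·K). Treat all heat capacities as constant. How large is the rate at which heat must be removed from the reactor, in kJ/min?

Extent of reaction ξ = 0.284 × 505 = 143.42 mol/h
Reaction term: ξ·ΔH°_rxn = 143.42 × -14.9 = -2137 kJ/h
Sensible, feed 164→25 °C: -12284 kJ/h
Outlet flows (mol/h): A 361.58, B 143.42
Sensible, products 25→150 °C: 10563 kJ/h
Q = ΔH = -3858.3 kJ/h = -1.0717 kW
Heat removed = 64.304 kJ/min

Q_out = 64.3 kJ/min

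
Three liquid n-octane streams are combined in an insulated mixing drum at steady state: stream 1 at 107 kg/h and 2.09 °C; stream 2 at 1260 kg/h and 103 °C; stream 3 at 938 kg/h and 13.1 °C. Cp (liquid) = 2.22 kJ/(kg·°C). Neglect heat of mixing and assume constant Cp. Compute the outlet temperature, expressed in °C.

Adiabatic, steady state ⇒ Σ ṁᵢCp,ᵢ(T_out − Tᵢ) = 0
Σ ṁᵢCp,ᵢTᵢ = 107×2.22×2.09 + 1260×2.22×103 + 938×2.22×13.1 = 315890
Σ ṁᵢCp,ᵢ = 107×2.22 + 1260×2.22 + 938×2.22 = 5117.1
T_out = 315890 / 5117.1 = 61.732 °C

T_out = 61.7 °C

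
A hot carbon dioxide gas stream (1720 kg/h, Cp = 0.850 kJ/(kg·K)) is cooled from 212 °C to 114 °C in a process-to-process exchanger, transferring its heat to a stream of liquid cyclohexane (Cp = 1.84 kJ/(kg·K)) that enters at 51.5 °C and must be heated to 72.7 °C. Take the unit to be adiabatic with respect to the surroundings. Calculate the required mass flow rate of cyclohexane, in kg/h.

ṁ_c = 3670 kg/h

Heat released by hot stream: Q = 1720 × 0.850 × (212 − 114) = 143280 kJ/h
Energy balance on cold side (adiabatic exchanger): Q = ṁ_c·Cp_c·(T_c,out − T_c,in)
ṁ_c = 143280 / [1.84 × (72.7 − 51.5)] = 3673 kg/h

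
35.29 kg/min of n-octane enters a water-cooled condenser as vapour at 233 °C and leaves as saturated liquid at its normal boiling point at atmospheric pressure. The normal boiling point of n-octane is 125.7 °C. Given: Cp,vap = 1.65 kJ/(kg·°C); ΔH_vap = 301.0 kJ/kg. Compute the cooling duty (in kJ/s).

vapour 233→125.7 °C: -177.04 kJ/kg
condensation at 125.7 °C: -301 kJ/kg
Δh = -177.04 + -301 = -478.04 kJ/kg
Q = ṁ·Δh = 35.29 kg/min × -478.04 kJ/kg = -16870 kJ/min
|Q| = 281.17 kW

Q_c = 281 kJ/s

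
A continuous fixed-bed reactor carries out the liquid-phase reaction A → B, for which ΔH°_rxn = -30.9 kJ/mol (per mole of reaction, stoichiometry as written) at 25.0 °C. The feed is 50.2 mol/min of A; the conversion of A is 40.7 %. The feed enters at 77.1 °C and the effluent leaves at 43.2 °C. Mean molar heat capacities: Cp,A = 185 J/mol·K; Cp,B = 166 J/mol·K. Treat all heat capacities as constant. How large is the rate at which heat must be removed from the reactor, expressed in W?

Q_out = 15900 W

Extent of reaction ξ = 0.407 × 50.2 = 20.431 mol/min
Reaction term: ξ·ΔH°_rxn = 20.431 × -30.9 = -631.33 kJ/min
Sensible, feed 77.1→25 °C: -483.85 kJ/min
Outlet flows (mol/min): A 29.769, B 20.431
Sensible, products 25→43.2 °C: 161.96 kJ/min
Q = ΔH = -953.22 kJ/min = -15.887 kW
Heat removed = 15887 W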